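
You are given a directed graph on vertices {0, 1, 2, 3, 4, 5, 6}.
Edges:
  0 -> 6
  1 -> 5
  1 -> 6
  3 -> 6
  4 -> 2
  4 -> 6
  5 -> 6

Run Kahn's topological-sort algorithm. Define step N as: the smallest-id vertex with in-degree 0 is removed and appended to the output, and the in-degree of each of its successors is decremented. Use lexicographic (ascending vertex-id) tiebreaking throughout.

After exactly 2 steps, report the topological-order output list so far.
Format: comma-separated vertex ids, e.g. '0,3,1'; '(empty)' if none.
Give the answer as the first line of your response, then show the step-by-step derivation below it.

0,1

step 1: output 0; order=[0]; indeg=(0,0,1,0,0,1,4)
step 2: output 1; order=[0,1]; indeg=(0,0,1,0,0,0,3)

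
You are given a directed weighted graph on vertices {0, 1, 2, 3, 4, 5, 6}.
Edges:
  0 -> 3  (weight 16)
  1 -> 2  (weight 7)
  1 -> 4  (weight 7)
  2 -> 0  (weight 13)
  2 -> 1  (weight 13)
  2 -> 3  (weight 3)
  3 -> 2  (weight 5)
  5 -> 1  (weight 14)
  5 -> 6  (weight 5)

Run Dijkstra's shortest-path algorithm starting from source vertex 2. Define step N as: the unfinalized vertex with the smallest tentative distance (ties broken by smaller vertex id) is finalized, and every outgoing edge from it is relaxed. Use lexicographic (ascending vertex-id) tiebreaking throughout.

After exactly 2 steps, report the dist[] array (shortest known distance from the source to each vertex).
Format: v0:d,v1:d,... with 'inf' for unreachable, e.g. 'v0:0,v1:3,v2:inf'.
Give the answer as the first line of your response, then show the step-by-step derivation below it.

v0:13,v1:13,v2:0,v3:3,v4:inf,v5:inf,v6:inf

step 1: dist = v0:13,v1:13,v2:0,v3:3,v4:inf,v5:inf,v6:inf
step 2: dist = v0:13,v1:13,v2:0,v3:3,v4:inf,v5:inf,v6:inf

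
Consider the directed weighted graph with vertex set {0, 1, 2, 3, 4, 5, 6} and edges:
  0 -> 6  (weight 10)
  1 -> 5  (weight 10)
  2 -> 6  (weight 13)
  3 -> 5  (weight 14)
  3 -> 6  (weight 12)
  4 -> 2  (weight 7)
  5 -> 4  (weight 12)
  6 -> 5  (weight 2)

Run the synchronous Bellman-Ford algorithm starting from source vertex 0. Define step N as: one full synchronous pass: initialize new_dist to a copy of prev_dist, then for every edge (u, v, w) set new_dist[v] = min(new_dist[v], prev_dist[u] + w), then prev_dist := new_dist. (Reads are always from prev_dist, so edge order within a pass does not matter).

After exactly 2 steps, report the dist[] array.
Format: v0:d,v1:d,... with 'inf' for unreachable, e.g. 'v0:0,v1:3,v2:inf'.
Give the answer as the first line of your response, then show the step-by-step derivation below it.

v0:0,v1:inf,v2:inf,v3:inf,v4:inf,v5:12,v6:10

step 1: dist = v0:0,v1:inf,v2:inf,v3:inf,v4:inf,v5:inf,v6:10
step 2: dist = v0:0,v1:inf,v2:inf,v3:inf,v4:inf,v5:12,v6:10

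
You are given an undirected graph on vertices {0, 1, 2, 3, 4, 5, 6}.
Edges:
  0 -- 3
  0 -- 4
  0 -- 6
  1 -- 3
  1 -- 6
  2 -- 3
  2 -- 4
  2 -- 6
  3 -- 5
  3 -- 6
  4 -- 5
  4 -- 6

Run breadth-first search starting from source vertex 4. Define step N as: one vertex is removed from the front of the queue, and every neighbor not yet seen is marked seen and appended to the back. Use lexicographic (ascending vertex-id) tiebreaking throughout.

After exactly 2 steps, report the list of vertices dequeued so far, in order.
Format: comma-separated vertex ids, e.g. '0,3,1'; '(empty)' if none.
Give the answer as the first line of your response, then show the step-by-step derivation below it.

4,0

step 1: dequeue 4; queue=[0,2,5,6]; order=4
step 2: dequeue 0; queue=[2,5,6,3]; order=4,0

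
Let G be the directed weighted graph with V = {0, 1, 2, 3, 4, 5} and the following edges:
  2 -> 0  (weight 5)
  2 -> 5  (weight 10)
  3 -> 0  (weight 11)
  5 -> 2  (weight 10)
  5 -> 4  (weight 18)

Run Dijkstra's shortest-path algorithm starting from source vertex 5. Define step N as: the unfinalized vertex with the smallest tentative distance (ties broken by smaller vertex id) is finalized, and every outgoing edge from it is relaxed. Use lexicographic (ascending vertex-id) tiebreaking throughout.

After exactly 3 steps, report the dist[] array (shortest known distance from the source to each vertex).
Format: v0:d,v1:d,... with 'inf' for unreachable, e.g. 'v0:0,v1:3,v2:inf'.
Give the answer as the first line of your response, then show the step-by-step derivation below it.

v0:15,v1:inf,v2:10,v3:inf,v4:18,v5:0

step 1: dist = v0:inf,v1:inf,v2:10,v3:inf,v4:18,v5:0
step 2: dist = v0:15,v1:inf,v2:10,v3:inf,v4:18,v5:0
step 3: dist = v0:15,v1:inf,v2:10,v3:inf,v4:18,v5:0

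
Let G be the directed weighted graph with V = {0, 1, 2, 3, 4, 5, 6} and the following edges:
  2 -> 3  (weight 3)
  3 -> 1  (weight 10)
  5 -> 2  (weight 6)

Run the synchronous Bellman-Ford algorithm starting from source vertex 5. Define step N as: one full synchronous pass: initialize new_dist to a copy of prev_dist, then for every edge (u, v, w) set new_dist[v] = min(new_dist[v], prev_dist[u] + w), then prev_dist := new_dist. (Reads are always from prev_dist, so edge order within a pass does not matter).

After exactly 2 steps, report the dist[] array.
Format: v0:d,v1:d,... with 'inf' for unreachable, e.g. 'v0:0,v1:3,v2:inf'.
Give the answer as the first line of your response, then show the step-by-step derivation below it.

v0:inf,v1:inf,v2:6,v3:9,v4:inf,v5:0,v6:inf

step 1: dist = v0:inf,v1:inf,v2:6,v3:inf,v4:inf,v5:0,v6:inf
step 2: dist = v0:inf,v1:inf,v2:6,v3:9,v4:inf,v5:0,v6:inf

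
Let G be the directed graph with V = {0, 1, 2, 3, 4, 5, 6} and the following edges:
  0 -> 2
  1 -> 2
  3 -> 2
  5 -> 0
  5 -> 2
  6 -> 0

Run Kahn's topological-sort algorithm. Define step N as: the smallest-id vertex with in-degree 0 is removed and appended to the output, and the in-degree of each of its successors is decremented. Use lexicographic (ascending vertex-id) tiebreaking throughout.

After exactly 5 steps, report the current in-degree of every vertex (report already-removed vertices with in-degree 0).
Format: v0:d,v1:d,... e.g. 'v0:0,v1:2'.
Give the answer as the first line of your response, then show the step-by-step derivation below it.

v0:0,v1:0,v2:1,v3:0,v4:0,v5:0,v6:0

step 1: output 1; order=[1]; indeg=(2,0,3,0,0,0,0)
step 2: output 3; order=[1,3]; indeg=(2,0,2,0,0,0,0)
step 3: output 4; order=[1,3,4]; indeg=(2,0,2,0,0,0,0)
step 4: output 5; order=[1,3,4,5]; indeg=(1,0,1,0,0,0,0)
step 5: output 6; order=[1,3,4,5,6]; indeg=(0,0,1,0,0,0,0)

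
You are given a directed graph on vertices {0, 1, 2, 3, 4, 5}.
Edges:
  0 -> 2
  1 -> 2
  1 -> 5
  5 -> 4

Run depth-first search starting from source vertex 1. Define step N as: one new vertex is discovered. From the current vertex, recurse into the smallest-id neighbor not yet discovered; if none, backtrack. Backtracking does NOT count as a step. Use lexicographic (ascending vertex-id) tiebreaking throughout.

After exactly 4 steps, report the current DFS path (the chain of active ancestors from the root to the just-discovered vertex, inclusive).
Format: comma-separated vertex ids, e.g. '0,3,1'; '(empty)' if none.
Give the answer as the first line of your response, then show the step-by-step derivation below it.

1,5,4

step 1: discover 1; path=1; order=1
step 2: discover 2; path=1>2; order=1,2
step 3: discover 5; path=1>5; order=1,2,5
step 4: discover 4; path=1>5>4; order=1,2,5,4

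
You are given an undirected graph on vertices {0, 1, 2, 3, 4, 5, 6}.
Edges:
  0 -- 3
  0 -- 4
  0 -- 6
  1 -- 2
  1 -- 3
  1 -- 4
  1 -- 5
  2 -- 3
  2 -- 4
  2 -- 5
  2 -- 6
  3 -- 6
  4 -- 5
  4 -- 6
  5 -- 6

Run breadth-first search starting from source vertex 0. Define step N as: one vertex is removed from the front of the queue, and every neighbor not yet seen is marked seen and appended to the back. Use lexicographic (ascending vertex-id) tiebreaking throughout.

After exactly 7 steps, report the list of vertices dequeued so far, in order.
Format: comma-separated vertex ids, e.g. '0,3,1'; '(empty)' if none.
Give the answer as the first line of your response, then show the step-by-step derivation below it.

0,3,4,6,1,2,5

step 1: dequeue 0; queue=[3,4,6]; order=0
step 2: dequeue 3; queue=[4,6,1,2]; order=0,3
step 3: dequeue 4; queue=[6,1,2,5]; order=0,3,4
step 4: dequeue 6; queue=[1,2,5]; order=0,3,4,6
step 5: dequeue 1; queue=[2,5]; order=0,3,4,6,1
step 6: dequeue 2; queue=[5]; order=0,3,4,6,1,2
step 7: dequeue 5; queue=[(empty)]; order=0,3,4,6,1,2,5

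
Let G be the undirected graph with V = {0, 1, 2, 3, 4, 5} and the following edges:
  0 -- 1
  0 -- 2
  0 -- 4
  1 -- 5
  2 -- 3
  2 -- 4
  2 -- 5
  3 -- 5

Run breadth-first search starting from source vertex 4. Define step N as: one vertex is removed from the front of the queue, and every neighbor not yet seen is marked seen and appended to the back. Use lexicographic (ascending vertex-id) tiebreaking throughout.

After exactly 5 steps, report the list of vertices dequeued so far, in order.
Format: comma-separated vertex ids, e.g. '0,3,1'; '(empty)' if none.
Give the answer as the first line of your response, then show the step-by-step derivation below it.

4,0,2,1,3

step 1: dequeue 4; queue=[0,2]; order=4
step 2: dequeue 0; queue=[2,1]; order=4,0
step 3: dequeue 2; queue=[1,3,5]; order=4,0,2
step 4: dequeue 1; queue=[3,5]; order=4,0,2,1
step 5: dequeue 3; queue=[5]; order=4,0,2,1,3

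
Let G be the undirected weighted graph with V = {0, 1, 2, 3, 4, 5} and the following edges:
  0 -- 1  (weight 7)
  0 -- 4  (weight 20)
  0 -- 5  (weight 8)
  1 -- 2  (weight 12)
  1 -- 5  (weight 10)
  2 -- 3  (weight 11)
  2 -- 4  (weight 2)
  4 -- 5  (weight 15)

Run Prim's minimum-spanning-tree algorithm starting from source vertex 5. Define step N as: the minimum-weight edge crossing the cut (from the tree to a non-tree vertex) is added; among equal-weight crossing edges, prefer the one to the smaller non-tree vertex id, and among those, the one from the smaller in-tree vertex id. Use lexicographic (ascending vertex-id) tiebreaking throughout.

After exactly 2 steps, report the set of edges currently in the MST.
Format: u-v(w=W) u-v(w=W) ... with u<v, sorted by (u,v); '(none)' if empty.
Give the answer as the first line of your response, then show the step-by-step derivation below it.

0-1(w=7) 0-5(w=8)

step 1: add edge 0-5 (w=8); MST = {0-5(w=8)}
step 2: add edge 0-1 (w=7); MST = {0-1(w=7) 0-5(w=8)}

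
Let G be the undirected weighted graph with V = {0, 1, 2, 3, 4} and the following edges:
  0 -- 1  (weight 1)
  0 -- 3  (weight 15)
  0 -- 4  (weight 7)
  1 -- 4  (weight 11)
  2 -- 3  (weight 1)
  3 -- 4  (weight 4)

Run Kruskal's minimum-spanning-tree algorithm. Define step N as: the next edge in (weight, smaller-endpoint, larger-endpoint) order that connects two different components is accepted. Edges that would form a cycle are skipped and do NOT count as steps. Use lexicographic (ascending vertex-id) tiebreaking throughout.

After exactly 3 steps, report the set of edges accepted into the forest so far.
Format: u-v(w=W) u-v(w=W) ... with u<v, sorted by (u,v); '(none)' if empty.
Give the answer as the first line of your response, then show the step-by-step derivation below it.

0-1(w=1) 2-3(w=1) 3-4(w=4)

step 1: add edge 0-1 (w=1); MST = {0-1(w=1)}
step 2: add edge 2-3 (w=1); MST = {0-1(w=1) 2-3(w=1)}
step 3: add edge 3-4 (w=4); MST = {0-1(w=1) 2-3(w=1) 3-4(w=4)}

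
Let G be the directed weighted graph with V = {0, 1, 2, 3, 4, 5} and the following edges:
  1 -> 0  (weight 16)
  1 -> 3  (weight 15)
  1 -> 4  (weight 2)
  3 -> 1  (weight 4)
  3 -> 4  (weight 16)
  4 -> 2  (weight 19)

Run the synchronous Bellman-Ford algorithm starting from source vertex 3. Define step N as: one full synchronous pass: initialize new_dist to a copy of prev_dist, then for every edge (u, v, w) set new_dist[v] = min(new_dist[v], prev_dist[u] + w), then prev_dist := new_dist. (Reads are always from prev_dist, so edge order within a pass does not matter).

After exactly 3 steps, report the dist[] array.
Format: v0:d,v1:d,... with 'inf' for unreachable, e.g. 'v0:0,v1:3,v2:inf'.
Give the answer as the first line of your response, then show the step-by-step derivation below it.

v0:20,v1:4,v2:25,v3:0,v4:6,v5:inf

step 1: dist = v0:inf,v1:4,v2:inf,v3:0,v4:16,v5:inf
step 2: dist = v0:20,v1:4,v2:35,v3:0,v4:6,v5:inf
step 3: dist = v0:20,v1:4,v2:25,v3:0,v4:6,v5:inf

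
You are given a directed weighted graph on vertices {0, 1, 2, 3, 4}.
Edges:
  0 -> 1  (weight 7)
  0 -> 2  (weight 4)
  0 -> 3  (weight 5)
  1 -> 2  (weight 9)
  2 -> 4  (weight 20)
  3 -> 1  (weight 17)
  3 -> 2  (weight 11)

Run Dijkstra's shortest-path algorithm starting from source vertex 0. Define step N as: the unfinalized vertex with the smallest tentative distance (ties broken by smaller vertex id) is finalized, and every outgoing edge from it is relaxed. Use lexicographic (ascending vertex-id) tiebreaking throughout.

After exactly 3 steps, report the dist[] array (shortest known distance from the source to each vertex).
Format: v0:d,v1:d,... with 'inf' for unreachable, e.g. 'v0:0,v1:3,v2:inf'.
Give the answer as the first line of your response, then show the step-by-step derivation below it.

v0:0,v1:7,v2:4,v3:5,v4:24

step 1: dist = v0:0,v1:7,v2:4,v3:5,v4:inf
step 2: dist = v0:0,v1:7,v2:4,v3:5,v4:24
step 3: dist = v0:0,v1:7,v2:4,v3:5,v4:24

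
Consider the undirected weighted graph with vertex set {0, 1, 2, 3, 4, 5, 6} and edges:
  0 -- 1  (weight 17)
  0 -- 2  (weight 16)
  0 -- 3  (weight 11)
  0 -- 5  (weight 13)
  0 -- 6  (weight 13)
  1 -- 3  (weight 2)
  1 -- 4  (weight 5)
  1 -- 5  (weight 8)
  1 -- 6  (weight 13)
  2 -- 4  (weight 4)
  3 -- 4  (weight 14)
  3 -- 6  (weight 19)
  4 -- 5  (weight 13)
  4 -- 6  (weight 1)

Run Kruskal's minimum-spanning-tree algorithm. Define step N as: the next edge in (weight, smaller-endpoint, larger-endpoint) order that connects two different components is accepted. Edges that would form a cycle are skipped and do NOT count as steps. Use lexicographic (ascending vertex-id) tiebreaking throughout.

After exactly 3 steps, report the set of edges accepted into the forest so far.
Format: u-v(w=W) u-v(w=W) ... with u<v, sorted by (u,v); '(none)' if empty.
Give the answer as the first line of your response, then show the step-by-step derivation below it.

1-3(w=2) 2-4(w=4) 4-6(w=1)

step 1: add edge 4-6 (w=1); MST = {4-6(w=1)}
step 2: add edge 1-3 (w=2); MST = {1-3(w=2) 4-6(w=1)}
step 3: add edge 2-4 (w=4); MST = {1-3(w=2) 2-4(w=4) 4-6(w=1)}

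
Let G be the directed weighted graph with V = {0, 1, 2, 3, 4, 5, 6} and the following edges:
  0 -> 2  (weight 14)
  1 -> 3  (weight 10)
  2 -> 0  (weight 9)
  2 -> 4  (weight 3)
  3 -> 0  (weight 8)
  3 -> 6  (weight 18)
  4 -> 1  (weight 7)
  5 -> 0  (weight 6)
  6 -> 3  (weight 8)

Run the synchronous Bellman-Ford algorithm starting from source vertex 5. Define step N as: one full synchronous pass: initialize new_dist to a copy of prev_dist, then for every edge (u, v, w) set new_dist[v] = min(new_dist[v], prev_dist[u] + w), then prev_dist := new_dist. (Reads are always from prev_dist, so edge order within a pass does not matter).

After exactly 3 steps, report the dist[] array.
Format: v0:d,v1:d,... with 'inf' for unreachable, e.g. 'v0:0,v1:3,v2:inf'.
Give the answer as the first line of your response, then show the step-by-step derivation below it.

v0:6,v1:inf,v2:20,v3:inf,v4:23,v5:0,v6:inf

step 1: dist = v0:6,v1:inf,v2:inf,v3:inf,v4:inf,v5:0,v6:inf
step 2: dist = v0:6,v1:inf,v2:20,v3:inf,v4:inf,v5:0,v6:inf
step 3: dist = v0:6,v1:inf,v2:20,v3:inf,v4:23,v5:0,v6:inf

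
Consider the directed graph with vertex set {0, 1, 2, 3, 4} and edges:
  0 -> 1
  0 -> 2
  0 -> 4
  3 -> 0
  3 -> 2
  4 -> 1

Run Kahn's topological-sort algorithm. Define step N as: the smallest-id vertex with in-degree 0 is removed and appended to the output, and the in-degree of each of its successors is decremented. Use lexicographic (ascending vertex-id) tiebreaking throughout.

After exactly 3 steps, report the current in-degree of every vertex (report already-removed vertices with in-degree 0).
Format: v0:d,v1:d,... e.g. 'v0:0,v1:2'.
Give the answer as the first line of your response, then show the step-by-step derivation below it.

v0:0,v1:1,v2:0,v3:0,v4:0

step 1: output 3; order=[3]; indeg=(0,2,1,0,1)
step 2: output 0; order=[3,0]; indeg=(0,1,0,0,0)
step 3: output 2; order=[3,0,2]; indeg=(0,1,0,0,0)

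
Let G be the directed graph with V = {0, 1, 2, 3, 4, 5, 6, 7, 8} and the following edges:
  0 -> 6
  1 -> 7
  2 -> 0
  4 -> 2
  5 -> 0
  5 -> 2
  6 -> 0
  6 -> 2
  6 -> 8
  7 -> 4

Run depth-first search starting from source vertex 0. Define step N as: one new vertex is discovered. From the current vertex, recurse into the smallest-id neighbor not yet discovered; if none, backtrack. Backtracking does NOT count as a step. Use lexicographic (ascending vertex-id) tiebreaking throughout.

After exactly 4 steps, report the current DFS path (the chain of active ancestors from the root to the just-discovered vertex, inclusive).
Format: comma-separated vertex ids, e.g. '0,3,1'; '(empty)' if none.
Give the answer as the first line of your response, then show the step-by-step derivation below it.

0,6,8

step 1: discover 0; path=0; order=0
step 2: discover 6; path=0>6; order=0,6
step 3: discover 2; path=0>6>2; order=0,6,2
step 4: discover 8; path=0>6>8; order=0,6,2,8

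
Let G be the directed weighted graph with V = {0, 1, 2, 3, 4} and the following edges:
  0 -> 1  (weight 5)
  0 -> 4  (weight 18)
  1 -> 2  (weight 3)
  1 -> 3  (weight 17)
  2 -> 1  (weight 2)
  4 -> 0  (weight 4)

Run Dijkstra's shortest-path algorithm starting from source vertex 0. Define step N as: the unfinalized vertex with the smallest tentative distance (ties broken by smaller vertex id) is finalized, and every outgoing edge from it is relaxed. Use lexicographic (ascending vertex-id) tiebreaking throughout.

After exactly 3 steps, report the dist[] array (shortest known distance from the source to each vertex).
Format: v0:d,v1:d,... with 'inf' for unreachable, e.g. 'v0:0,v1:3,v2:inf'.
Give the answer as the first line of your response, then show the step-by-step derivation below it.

v0:0,v1:5,v2:8,v3:22,v4:18

step 1: dist = v0:0,v1:5,v2:inf,v3:inf,v4:18
step 2: dist = v0:0,v1:5,v2:8,v3:22,v4:18
step 3: dist = v0:0,v1:5,v2:8,v3:22,v4:18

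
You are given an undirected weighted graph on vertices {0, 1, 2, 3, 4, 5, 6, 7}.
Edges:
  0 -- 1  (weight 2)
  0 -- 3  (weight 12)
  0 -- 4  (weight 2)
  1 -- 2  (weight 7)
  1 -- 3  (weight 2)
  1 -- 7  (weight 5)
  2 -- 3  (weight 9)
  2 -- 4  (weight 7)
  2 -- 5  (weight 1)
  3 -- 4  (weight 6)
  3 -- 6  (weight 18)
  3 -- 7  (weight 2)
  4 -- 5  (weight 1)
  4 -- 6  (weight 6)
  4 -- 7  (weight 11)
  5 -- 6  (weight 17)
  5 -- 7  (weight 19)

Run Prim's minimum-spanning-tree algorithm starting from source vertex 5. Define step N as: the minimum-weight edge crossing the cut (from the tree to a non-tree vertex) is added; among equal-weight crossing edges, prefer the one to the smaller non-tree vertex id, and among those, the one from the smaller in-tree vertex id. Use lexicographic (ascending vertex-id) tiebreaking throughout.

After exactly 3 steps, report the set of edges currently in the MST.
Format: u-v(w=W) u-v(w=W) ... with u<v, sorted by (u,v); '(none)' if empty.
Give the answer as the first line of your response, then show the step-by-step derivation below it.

0-4(w=2) 2-5(w=1) 4-5(w=1)

step 1: add edge 2-5 (w=1); MST = {2-5(w=1)}
step 2: add edge 4-5 (w=1); MST = {2-5(w=1) 4-5(w=1)}
step 3: add edge 0-4 (w=2); MST = {0-4(w=2) 2-5(w=1) 4-5(w=1)}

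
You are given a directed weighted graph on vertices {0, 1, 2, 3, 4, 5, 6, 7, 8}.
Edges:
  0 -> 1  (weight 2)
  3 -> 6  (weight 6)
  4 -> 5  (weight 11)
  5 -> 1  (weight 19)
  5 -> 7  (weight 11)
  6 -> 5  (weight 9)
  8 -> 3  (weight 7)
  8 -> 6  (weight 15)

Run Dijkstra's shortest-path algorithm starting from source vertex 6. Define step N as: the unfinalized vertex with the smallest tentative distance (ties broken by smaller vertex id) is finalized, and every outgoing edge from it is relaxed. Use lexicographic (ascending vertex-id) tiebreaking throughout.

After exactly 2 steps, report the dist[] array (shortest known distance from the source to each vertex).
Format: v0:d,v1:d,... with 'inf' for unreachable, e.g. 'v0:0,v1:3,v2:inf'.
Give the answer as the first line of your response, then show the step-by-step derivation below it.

v0:inf,v1:28,v2:inf,v3:inf,v4:inf,v5:9,v6:0,v7:20,v8:inf

step 1: dist = v0:inf,v1:inf,v2:inf,v3:inf,v4:inf,v5:9,v6:0,v7:inf,v8:inf
step 2: dist = v0:inf,v1:28,v2:inf,v3:inf,v4:inf,v5:9,v6:0,v7:20,v8:inf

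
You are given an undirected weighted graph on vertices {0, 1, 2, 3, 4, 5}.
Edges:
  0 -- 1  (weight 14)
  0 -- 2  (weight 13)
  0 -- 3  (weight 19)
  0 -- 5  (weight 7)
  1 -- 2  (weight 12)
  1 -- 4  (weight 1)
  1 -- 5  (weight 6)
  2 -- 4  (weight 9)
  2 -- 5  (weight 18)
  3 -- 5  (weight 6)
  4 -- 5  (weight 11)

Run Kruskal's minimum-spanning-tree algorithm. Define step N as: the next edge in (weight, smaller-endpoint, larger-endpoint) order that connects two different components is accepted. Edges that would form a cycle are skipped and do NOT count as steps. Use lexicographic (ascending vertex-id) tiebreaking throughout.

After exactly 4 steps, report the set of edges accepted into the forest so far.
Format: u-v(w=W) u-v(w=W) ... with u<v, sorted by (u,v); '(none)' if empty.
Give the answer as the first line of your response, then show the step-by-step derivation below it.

0-5(w=7) 1-4(w=1) 1-5(w=6) 3-5(w=6)

step 1: add edge 1-4 (w=1); MST = {1-4(w=1)}
step 2: add edge 1-5 (w=6); MST = {1-4(w=1) 1-5(w=6)}
step 3: add edge 3-5 (w=6); MST = {1-4(w=1) 1-5(w=6) 3-5(w=6)}
step 4: add edge 0-5 (w=7); MST = {0-5(w=7) 1-4(w=1) 1-5(w=6) 3-5(w=6)}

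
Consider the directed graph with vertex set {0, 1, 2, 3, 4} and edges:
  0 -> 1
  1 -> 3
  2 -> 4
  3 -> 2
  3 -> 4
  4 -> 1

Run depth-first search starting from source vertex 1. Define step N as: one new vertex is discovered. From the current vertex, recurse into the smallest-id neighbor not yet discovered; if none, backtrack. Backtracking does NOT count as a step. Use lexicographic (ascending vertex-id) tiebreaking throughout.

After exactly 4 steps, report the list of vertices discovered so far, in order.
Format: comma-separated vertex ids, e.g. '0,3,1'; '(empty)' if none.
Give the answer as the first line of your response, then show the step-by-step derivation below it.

1,3,2,4

step 1: discover 1; path=1; order=1
step 2: discover 3; path=1>3; order=1,3
step 3: discover 2; path=1>3>2; order=1,3,2
step 4: discover 4; path=1>3>2>4; order=1,3,2,4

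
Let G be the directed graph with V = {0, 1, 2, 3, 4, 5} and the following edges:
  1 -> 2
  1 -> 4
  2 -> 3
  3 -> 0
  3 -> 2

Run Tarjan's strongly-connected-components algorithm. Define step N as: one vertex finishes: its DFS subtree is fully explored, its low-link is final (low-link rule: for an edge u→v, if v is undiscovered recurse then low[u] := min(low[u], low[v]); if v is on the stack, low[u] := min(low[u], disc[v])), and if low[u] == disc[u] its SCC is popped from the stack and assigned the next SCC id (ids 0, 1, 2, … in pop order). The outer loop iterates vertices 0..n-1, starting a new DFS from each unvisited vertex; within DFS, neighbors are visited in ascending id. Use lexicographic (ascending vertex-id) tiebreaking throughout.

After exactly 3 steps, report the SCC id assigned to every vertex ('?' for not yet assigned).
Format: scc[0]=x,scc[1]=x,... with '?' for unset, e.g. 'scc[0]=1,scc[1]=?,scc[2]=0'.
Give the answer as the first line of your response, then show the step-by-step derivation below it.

scc[0]=0,scc[1]=?,scc[2]=1,scc[3]=1,scc[4]=?,scc[5]=?

step 1: low=(low[0]=0,low[1]=?,low[2]=?,low[3]=?,low[4]=?,low[5]=?); scc=(scc[0]=0,scc[1]=?,scc[2]=?,scc[3]=?,scc[4]=?,scc[5]=?)
step 2: low=(low[0]=0,low[1]=1,low[2]=2,low[3]=2,low[4]=?,low[5]=?); scc=(scc[0]=0,scc[1]=?,scc[2]=?,scc[3]=?,scc[4]=?,scc[5]=?)
step 3: low=(low[0]=0,low[1]=1,low[2]=2,low[3]=2,low[4]=?,low[5]=?); scc=(scc[0]=0,scc[1]=?,scc[2]=1,scc[3]=1,scc[4]=?,scc[5]=?)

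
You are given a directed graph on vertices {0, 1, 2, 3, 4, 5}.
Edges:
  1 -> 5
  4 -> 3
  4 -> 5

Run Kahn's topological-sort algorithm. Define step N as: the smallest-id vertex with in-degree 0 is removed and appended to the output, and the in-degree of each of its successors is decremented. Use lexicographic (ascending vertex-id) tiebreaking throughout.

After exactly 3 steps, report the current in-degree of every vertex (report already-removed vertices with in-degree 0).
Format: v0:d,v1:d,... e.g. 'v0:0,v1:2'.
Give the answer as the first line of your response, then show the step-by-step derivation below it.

v0:0,v1:0,v2:0,v3:1,v4:0,v5:1

step 1: output 0; order=[0]; indeg=(0,0,0,1,0,2)
step 2: output 1; order=[0,1]; indeg=(0,0,0,1,0,1)
step 3: output 2; order=[0,1,2]; indeg=(0,0,0,1,0,1)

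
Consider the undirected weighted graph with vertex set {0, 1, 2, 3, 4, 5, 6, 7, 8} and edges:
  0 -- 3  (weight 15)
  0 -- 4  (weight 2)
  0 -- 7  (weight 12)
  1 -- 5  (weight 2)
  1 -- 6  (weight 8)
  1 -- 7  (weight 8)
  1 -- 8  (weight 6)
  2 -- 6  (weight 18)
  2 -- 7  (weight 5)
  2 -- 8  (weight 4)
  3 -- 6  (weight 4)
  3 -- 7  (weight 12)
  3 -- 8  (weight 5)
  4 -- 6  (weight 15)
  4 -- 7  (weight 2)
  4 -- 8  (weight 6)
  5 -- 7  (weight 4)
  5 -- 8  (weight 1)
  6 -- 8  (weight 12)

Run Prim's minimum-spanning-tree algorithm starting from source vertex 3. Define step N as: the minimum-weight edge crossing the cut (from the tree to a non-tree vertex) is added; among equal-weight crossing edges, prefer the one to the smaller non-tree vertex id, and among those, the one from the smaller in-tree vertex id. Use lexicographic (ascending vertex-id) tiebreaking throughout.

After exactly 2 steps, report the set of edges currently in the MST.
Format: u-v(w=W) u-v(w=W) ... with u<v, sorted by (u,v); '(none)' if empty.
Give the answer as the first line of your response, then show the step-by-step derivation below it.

3-6(w=4) 3-8(w=5)

step 1: add edge 3-6 (w=4); MST = {3-6(w=4)}
step 2: add edge 3-8 (w=5); MST = {3-6(w=4) 3-8(w=5)}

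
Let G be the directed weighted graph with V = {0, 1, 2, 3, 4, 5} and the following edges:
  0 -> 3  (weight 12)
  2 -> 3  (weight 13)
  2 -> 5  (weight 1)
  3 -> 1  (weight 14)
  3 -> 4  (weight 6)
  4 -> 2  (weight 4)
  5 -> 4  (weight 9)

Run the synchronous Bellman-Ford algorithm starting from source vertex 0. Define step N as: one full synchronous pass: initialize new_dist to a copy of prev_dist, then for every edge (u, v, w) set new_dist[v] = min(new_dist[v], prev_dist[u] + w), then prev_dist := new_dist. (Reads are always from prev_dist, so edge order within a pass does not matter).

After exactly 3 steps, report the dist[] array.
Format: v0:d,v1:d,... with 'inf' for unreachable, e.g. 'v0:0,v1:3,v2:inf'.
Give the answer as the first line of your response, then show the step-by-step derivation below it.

v0:0,v1:26,v2:22,v3:12,v4:18,v5:inf

step 1: dist = v0:0,v1:inf,v2:inf,v3:12,v4:inf,v5:inf
step 2: dist = v0:0,v1:26,v2:inf,v3:12,v4:18,v5:inf
step 3: dist = v0:0,v1:26,v2:22,v3:12,v4:18,v5:inf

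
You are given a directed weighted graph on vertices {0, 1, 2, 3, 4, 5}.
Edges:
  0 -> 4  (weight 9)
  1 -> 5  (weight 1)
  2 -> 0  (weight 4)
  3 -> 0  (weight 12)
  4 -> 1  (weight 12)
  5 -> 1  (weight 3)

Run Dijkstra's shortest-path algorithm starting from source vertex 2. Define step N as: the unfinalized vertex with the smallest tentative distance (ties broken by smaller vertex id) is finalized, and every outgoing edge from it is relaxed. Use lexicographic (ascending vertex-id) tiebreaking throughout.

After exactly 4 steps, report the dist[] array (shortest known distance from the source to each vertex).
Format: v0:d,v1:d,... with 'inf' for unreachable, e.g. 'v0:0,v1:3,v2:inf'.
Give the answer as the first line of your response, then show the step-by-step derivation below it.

v0:4,v1:25,v2:0,v3:inf,v4:13,v5:26

step 1: dist = v0:4,v1:inf,v2:0,v3:inf,v4:inf,v5:inf
step 2: dist = v0:4,v1:inf,v2:0,v3:inf,v4:13,v5:inf
step 3: dist = v0:4,v1:25,v2:0,v3:inf,v4:13,v5:inf
step 4: dist = v0:4,v1:25,v2:0,v3:inf,v4:13,v5:26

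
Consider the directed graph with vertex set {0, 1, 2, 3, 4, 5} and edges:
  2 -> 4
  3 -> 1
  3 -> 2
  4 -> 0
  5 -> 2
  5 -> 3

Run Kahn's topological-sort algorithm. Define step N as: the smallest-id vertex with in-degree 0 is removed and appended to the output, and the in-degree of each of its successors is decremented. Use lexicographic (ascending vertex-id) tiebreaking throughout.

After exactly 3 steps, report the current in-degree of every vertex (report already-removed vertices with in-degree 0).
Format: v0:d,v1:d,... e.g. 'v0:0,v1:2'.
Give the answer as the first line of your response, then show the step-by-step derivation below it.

v0:1,v1:0,v2:0,v3:0,v4:1,v5:0

step 1: output 5; order=[5]; indeg=(1,1,1,0,1,0)
step 2: output 3; order=[5,3]; indeg=(1,0,0,0,1,0)
step 3: output 1; order=[5,3,1]; indeg=(1,0,0,0,1,0)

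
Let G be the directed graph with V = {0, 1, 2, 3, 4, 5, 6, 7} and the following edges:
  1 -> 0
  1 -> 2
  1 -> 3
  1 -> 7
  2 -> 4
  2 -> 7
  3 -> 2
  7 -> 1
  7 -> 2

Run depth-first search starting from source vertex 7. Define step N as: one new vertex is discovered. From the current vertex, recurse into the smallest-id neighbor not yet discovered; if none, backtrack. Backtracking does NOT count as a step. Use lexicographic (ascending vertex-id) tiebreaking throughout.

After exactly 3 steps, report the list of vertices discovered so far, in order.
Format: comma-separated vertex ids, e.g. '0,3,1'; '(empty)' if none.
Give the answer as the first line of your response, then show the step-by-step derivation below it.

7,1,0

step 1: discover 7; path=7; order=7
step 2: discover 1; path=7>1; order=7,1
step 3: discover 0; path=7>1>0; order=7,1,0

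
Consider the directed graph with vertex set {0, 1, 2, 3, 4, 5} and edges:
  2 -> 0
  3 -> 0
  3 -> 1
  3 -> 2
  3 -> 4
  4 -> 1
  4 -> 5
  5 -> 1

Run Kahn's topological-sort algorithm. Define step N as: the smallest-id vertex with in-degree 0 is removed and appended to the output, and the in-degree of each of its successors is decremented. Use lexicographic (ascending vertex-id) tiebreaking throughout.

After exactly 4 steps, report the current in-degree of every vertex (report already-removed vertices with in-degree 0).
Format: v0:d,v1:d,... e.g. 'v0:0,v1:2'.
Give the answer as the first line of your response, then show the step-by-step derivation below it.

v0:0,v1:1,v2:0,v3:0,v4:0,v5:0

step 1: output 3; order=[3]; indeg=(1,2,0,0,0,1)
step 2: output 2; order=[3,2]; indeg=(0,2,0,0,0,1)
step 3: output 0; order=[3,2,0]; indeg=(0,2,0,0,0,1)
step 4: output 4; order=[3,2,0,4]; indeg=(0,1,0,0,0,0)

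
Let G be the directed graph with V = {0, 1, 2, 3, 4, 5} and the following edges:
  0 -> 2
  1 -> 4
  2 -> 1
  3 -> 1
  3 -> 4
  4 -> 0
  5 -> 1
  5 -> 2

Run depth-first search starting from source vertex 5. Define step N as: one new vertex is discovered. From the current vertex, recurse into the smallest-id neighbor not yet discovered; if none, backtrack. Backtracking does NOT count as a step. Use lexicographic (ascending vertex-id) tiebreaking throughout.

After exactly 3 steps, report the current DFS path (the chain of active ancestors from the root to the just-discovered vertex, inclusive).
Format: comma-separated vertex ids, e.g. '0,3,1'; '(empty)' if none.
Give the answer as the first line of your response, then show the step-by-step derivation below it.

5,1,4

step 1: discover 5; path=5; order=5
step 2: discover 1; path=5>1; order=5,1
step 3: discover 4; path=5>1>4; order=5,1,4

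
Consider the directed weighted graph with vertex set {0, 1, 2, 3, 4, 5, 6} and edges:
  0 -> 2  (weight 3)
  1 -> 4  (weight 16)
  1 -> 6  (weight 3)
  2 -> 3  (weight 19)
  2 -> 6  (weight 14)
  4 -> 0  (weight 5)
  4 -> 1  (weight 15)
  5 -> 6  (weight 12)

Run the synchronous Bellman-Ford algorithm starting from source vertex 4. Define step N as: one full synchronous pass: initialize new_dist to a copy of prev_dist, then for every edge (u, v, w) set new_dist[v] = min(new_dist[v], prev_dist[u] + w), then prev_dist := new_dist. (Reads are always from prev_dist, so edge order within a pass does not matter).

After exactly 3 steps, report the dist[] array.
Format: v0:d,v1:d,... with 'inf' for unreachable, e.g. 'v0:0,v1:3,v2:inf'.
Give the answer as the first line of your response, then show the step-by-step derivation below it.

v0:5,v1:15,v2:8,v3:27,v4:0,v5:inf,v6:18

step 1: dist = v0:5,v1:15,v2:inf,v3:inf,v4:0,v5:inf,v6:inf
step 2: dist = v0:5,v1:15,v2:8,v3:inf,v4:0,v5:inf,v6:18
step 3: dist = v0:5,v1:15,v2:8,v3:27,v4:0,v5:inf,v6:18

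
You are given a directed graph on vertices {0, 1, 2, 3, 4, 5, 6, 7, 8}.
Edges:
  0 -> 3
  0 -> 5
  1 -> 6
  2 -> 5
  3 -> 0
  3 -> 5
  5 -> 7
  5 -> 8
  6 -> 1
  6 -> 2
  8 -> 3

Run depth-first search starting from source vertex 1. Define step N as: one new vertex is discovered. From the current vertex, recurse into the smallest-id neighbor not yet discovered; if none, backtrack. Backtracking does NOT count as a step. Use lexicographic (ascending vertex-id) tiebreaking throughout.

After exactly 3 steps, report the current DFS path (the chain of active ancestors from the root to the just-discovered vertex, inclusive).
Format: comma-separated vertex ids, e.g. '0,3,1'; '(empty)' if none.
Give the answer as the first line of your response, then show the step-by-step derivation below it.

1,6,2

step 1: discover 1; path=1; order=1
step 2: discover 6; path=1>6; order=1,6
step 3: discover 2; path=1>6>2; order=1,6,2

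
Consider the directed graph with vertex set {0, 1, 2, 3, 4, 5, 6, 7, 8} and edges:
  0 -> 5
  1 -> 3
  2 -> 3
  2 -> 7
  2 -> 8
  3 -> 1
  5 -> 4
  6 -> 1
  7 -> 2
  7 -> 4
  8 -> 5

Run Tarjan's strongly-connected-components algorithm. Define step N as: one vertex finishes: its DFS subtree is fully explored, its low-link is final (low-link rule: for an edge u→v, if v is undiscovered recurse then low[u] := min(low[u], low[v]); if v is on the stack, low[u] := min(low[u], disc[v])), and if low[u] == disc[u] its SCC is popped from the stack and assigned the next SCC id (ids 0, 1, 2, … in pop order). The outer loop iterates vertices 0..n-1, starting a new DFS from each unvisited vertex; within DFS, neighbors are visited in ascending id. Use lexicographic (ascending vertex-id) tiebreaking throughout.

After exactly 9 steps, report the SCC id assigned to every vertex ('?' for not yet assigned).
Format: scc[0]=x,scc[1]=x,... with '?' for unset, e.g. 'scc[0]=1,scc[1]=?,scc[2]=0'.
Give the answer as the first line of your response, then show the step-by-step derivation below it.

scc[0]=2,scc[1]=3,scc[2]=5,scc[3]=3,scc[4]=0,scc[5]=1,scc[6]=6,scc[7]=5,scc[8]=4

step 1: low=(low[0]=0,low[1]=?,low[2]=?,low[3]=?,low[4]=2,low[5]=1,low[6]=?,low[7]=?,low[8]=?); scc=(scc[0]=?,scc[1]=?,scc[2]=?,scc[3]=?,scc[4]=0,scc[5]=?,scc[6]=?,scc[7]=?,scc[8]=?)
step 2: low=(low[0]=0,low[1]=?,low[2]=?,low[3]=?,low[4]=2,low[5]=1,low[6]=?,low[7]=?,low[8]=?); scc=(scc[0]=?,scc[1]=?,scc[2]=?,scc[3]=?,scc[4]=0,scc[5]=1,scc[6]=?,scc[7]=?,scc[8]=?)
step 3: low=(low[0]=0,low[1]=?,low[2]=?,low[3]=?,low[4]=2,low[5]=1,low[6]=?,low[7]=?,low[8]=?); scc=(scc[0]=2,scc[1]=?,scc[2]=?,scc[3]=?,scc[4]=0,scc[5]=1,scc[6]=?,scc[7]=?,scc[8]=?)
step 4: low=(low[0]=0,low[1]=3,low[2]=?,low[3]=3,low[4]=2,low[5]=1,low[6]=?,low[7]=?,low[8]=?); scc=(scc[0]=2,scc[1]=?,scc[2]=?,scc[3]=?,scc[4]=0,scc[5]=1,scc[6]=?,scc[7]=?,scc[8]=?)
step 5: low=(low[0]=0,low[1]=3,low[2]=?,low[3]=3,low[4]=2,low[5]=1,low[6]=?,low[7]=?,low[8]=?); scc=(scc[0]=2,scc[1]=3,scc[2]=?,scc[3]=3,scc[4]=0,scc[5]=1,scc[6]=?,scc[7]=?,scc[8]=?)
step 6: low=(low[0]=0,low[1]=3,low[2]=5,low[3]=3,low[4]=2,low[5]=1,low[6]=?,low[7]=5,low[8]=?); scc=(scc[0]=2,scc[1]=3,scc[2]=?,scc[3]=3,scc[4]=0,scc[5]=1,scc[6]=?,scc[7]=?,scc[8]=?)
step 7: low=(low[0]=0,low[1]=3,low[2]=5,low[3]=3,low[4]=2,low[5]=1,low[6]=?,low[7]=5,low[8]=7); scc=(scc[0]=2,scc[1]=3,scc[2]=?,scc[3]=3,scc[4]=0,scc[5]=1,scc[6]=?,scc[7]=?,scc[8]=4)
step 8: low=(low[0]=0,low[1]=3,low[2]=5,low[3]=3,low[4]=2,low[5]=1,low[6]=?,low[7]=5,low[8]=7); scc=(scc[0]=2,scc[1]=3,scc[2]=5,scc[3]=3,scc[4]=0,scc[5]=1,scc[6]=?,scc[7]=5,scc[8]=4)
step 9: low=(low[0]=0,low[1]=3,low[2]=5,low[3]=3,low[4]=2,low[5]=1,low[6]=8,low[7]=5,low[8]=7); scc=(scc[0]=2,scc[1]=3,scc[2]=5,scc[3]=3,scc[4]=0,scc[5]=1,scc[6]=6,scc[7]=5,scc[8]=4)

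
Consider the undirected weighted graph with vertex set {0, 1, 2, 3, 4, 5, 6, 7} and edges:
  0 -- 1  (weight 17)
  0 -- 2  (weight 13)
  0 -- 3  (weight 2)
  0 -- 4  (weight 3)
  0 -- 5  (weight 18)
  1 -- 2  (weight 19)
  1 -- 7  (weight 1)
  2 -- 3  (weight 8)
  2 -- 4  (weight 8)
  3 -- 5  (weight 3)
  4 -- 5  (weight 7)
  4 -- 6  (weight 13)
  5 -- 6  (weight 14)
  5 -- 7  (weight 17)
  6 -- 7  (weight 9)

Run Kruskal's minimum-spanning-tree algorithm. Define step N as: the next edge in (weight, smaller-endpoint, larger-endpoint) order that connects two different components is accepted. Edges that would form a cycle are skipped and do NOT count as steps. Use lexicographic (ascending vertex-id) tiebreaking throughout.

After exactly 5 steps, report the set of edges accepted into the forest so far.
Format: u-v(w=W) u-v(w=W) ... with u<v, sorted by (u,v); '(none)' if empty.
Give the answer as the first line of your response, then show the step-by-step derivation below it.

0-3(w=2) 0-4(w=3) 1-7(w=1) 2-3(w=8) 3-5(w=3)

step 1: add edge 1-7 (w=1); MST = {1-7(w=1)}
step 2: add edge 0-3 (w=2); MST = {0-3(w=2) 1-7(w=1)}
step 3: add edge 0-4 (w=3); MST = {0-3(w=2) 0-4(w=3) 1-7(w=1)}
step 4: add edge 3-5 (w=3); MST = {0-3(w=2) 0-4(w=3) 1-7(w=1) 3-5(w=3)}
step 5: add edge 2-3 (w=8); MST = {0-3(w=2) 0-4(w=3) 1-7(w=1) 2-3(w=8) 3-5(w=3)}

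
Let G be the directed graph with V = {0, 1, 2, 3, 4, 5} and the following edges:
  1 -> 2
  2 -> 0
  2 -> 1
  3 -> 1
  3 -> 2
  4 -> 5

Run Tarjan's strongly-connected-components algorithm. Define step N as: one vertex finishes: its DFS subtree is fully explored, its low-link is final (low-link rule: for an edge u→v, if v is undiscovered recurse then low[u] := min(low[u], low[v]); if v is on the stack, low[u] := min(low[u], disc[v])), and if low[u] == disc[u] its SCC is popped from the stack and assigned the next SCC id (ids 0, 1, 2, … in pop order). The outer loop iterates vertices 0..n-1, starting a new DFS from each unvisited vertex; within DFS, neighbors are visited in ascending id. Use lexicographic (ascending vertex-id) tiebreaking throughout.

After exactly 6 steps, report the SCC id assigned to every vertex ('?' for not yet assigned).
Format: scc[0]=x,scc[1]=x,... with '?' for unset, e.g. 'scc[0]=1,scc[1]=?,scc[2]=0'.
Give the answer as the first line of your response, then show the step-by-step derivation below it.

scc[0]=0,scc[1]=1,scc[2]=1,scc[3]=2,scc[4]=4,scc[5]=3

step 1: low=(low[0]=0,low[1]=?,low[2]=?,low[3]=?,low[4]=?,low[5]=?); scc=(scc[0]=0,scc[1]=?,scc[2]=?,scc[3]=?,scc[4]=?,scc[5]=?)
step 2: low=(low[0]=0,low[1]=1,low[2]=1,low[3]=?,low[4]=?,low[5]=?); scc=(scc[0]=0,scc[1]=?,scc[2]=?,scc[3]=?,scc[4]=?,scc[5]=?)
step 3: low=(low[0]=0,low[1]=1,low[2]=1,low[3]=?,low[4]=?,low[5]=?); scc=(scc[0]=0,scc[1]=1,scc[2]=1,scc[3]=?,scc[4]=?,scc[5]=?)
step 4: low=(low[0]=0,low[1]=1,low[2]=1,low[3]=3,low[4]=?,low[5]=?); scc=(scc[0]=0,scc[1]=1,scc[2]=1,scc[3]=2,scc[4]=?,scc[5]=?)
step 5: low=(low[0]=0,low[1]=1,low[2]=1,low[3]=3,low[4]=4,low[5]=5); scc=(scc[0]=0,scc[1]=1,scc[2]=1,scc[3]=2,scc[4]=?,scc[5]=3)
step 6: low=(low[0]=0,low[1]=1,low[2]=1,low[3]=3,low[4]=4,low[5]=5); scc=(scc[0]=0,scc[1]=1,scc[2]=1,scc[3]=2,scc[4]=4,scc[5]=3)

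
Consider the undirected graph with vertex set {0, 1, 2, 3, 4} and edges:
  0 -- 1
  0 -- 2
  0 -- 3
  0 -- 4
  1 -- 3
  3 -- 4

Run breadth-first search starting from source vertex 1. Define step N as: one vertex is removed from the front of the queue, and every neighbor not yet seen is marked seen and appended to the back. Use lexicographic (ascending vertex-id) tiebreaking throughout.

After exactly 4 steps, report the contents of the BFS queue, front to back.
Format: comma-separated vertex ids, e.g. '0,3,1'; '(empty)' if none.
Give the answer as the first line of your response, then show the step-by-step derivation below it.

4

step 1: dequeue 1; queue=[0,3]; order=1
step 2: dequeue 0; queue=[3,2,4]; order=1,0
step 3: dequeue 3; queue=[2,4]; order=1,0,3
step 4: dequeue 2; queue=[4]; order=1,0,3,2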